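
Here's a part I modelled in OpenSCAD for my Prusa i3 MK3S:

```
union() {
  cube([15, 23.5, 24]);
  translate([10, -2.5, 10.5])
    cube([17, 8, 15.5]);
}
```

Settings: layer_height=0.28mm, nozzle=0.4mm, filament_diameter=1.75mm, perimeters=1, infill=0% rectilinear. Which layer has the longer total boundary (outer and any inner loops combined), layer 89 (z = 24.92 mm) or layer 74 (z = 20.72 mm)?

Layer 89 (z = 24.92): the cube is absent (z outside [0, 24]); the cube at (10, -2.5) is present — its section is the full 17×8 rectangle (perimeter 50.00 mm); Taking the union: only the 17×8 cube at (10, -2.5) is present, so the union is just that shape — boundary = 50.00 mm. So its perimeter = 50.00 mm. Layer 74 (z = 20.72): the cube (footprint 15×23.5) is included at this height (perimeter 77.00 mm); the 17×8 cube at (10, -2.5) contributes its full rectangle (perimeter 50.00 mm); Combining (union): the regions partially overlap (shared area 27.50 mm²), so the edge portions inside another operand are dropped and the merged outline is re-measured after clipping — boundary = 106.00 mm. So its perimeter = 106.00 mm. Layer 74 is larger (106.00 vs 50.00 mm).

layer 74 (z = 20.72 mm)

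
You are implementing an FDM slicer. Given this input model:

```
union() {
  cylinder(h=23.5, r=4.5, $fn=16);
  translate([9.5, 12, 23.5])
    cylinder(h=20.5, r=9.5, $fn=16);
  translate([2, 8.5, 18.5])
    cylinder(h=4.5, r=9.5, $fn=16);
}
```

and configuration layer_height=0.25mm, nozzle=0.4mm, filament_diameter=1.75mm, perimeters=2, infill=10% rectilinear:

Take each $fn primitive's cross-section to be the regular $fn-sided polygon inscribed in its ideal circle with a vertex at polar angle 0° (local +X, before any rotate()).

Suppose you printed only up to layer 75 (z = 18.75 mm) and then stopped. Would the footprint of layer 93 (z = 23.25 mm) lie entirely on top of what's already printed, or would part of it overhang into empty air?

Compare the two slices. At z = 18.75: the r=4.5 cylinder contributes a regular 16-gon of circumradius 4.5 (area = (16/2)·4.500²·sin(360°/16) = 61.99 mm²); the cylinder at (9.5, 12) is absent (z outside [23.5, 44]); the r=9.5 cylinder at (2, 8.5) gives a regular 16-gon of circumradius 9.5 (constant along its height) (area = (16/2)·9.500²·sin(360°/16) = 276.30 mm²); Merging all regions: the regions partially overlap — summed areas 338.29 mm² minus the doubly-counted overlap 33.46 mm² gives 304.83 mm² — area = 304.83 mm². At z = 23.25: the r=4.5 cylinder contributes a regular 16-gon of circumradius 4.5 (area = (16/2)·4.500²·sin(360°/16) = 61.99 mm²); the cylinder at (9.5, 12) is not intersected at this z (z outside [23.5, 44]); the cylinder at (2, 8.5) does not reach this height (z outside [18.5, 23]); Combining (union): only the r=4.5 cylinder is present, so the union is just that shape — area = 61.99 mm². Checking containment: the cross-section at z = 23.25 is a subset of the cross-section at z = 18.75.

entirely on top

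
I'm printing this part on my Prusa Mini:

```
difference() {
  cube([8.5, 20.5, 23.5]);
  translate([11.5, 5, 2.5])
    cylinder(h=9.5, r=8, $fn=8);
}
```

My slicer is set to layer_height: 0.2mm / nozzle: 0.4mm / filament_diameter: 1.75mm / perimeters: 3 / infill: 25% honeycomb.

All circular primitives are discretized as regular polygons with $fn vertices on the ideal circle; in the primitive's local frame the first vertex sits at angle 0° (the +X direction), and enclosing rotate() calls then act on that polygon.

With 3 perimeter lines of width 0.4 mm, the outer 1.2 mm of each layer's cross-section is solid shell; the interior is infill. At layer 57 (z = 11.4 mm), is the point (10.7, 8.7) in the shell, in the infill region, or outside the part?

outside

At z = 11.4 mm: the cube (footprint 8.5×20.5) is included at this height; the cylinder at (11.5, 5): section is a regular 8-gon, circumradius r=8; After the difference (first − rest): starting from the 8.5×20.5 cube, the r=8 cylinder at (11.5, 5) partially overlaps it — only the 42.94 mm² overlap (of its 181.02 mm²) is removed, clipping the outline — 1 connected region. Overall, the cross-section is a single solid region. The nearest boundary edge runs (8.50, 20.50)→(8.50, 11.76); distance from the point to it = 3.77 mm. The point is not inside any of the regions above, so it lies outside the cross-section (3.77 mm from the nearest boundary).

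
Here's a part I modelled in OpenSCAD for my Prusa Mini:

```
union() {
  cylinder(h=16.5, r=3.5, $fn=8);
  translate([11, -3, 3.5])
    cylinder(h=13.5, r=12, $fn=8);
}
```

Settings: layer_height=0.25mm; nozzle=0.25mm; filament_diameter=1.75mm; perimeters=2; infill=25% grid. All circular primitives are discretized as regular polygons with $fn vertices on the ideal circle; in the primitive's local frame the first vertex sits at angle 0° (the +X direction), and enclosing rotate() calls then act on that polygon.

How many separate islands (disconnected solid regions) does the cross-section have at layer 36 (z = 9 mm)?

At z = 9 mm: the cylinder: section is a regular 8-gon, circumradius r=3.5; the r=12 cylinder at (11, -3) gives a regular 8-gon of circumradius 12 (constant along its height); Taking the union: the regions partially overlap (shared area 15.87 mm²), so overlapping operands fuse into one piece — 1 connected region. Overall, the cross-section is a single solid region. Island count = 1.

1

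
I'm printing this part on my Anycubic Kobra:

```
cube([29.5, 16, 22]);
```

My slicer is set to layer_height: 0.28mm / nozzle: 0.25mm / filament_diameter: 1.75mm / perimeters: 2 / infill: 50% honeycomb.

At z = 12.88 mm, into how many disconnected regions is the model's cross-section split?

1

At z = 12.88 mm: the cube is present — its section is the full 29.5×16 rectangle. The result has 1 disconnected region.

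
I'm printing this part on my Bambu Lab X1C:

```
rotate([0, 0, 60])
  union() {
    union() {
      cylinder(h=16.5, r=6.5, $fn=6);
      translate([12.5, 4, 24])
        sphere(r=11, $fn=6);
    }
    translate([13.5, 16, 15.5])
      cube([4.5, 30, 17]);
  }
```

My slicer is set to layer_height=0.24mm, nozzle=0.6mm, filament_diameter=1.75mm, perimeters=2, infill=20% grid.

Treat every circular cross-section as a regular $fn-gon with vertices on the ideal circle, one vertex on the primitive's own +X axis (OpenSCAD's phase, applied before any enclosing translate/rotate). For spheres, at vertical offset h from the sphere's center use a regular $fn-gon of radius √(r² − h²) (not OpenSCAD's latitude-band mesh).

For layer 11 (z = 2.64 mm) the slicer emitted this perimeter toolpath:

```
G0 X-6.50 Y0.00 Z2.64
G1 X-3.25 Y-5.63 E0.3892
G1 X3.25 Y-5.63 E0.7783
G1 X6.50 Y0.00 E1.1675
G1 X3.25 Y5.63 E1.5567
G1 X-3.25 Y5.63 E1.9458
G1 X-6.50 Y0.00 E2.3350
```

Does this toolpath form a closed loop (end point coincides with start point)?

Start point (G0): (-6.50, 0.00). End point (last G1): the path returns to the start — closed.

yes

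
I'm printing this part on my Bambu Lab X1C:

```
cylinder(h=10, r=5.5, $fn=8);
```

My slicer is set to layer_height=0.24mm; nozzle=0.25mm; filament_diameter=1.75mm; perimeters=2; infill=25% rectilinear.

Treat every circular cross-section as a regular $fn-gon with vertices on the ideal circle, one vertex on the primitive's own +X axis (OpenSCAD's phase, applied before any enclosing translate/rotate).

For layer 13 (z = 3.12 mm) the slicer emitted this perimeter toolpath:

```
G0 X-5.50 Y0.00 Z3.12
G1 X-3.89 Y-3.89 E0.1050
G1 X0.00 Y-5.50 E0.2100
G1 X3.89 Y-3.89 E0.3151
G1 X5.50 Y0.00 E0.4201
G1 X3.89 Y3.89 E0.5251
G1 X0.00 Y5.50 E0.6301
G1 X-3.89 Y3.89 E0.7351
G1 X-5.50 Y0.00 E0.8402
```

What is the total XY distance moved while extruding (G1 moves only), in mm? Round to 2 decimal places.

Sum the Euclidean lengths of each G1 segment: total = 33.68 mm.

33.68 mm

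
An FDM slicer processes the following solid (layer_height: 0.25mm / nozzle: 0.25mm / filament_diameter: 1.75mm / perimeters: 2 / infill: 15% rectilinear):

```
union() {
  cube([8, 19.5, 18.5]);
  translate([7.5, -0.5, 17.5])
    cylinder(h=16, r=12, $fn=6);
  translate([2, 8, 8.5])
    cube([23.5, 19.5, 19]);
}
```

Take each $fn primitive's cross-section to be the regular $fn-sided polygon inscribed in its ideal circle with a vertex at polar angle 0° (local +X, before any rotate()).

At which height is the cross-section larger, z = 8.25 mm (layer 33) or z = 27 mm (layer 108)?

layer 108 (z = 27 mm)

Layer 33 (z = 8.25): the cube is present — its section is the full 8×19.5 rectangle (area 156.00 mm²); the cylinder at (7.5, -0.5) does not reach this height (z outside [17.5, 33.5]); the cube at (2, 8) is not intersected at this z (z outside [8.5, 27.5]); Merging all regions: only the 8×19.5 cube is present, so the union is just that shape — area = 156.00 mm². So its area = 156.00 mm². Layer 108 (z = 27): the cube is not intersected at this z (z outside [0, 18.5]); the cylinder at (7.5, -0.5): section is a regular 6-gon, circumradius r=12 (area = (6/2)·12.000²·sin(360°/6) = 374.12 mm²); the cube at (2, 8) (footprint 23.5×19.5) is included at this height (area 458.25 mm²); Combining (union): the regions partially overlap — summed areas 832.37 mm² minus the doubly-counted overlap 22.80 mm² gives 809.58 mm² — area = 809.58 mm². So its area = 809.58 mm². Layer 108 is larger (809.58 vs 156.00 mm²).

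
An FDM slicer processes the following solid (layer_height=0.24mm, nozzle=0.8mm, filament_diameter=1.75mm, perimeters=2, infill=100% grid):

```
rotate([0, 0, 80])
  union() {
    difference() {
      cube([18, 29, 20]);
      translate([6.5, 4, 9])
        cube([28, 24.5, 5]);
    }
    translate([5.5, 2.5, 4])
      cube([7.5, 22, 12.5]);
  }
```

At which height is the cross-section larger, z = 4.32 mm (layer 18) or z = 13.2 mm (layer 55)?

Layer 18 (z = 4.32): the cube is present — its section is the full 18×29 rectangle (area 522.00 mm²); the cube at (6.5, 4) does not reach this height (z outside [9, 14]); Subtracting the remaining from the first: none of the subtracted shapes is present at this height, so the 18×29 cube is unchanged — area = 522.00 mm²; the 7.5×22 cube at (5.5, 2.5) contributes its full rectangle (area 165.00 mm²); Merging all regions: the 7.5×22 cube at (5.5, 2.5) lies entirely inside that combined region, so the union is just that combined region — area = 522.00 mm²; (rotated 80° about Z; rotation is an isometry so areas/perimeters/island counts are preserved). So its area = 522.00 mm². Layer 55 (z = 13.2): the cube is present — its section is the full 18×29 rectangle (area 522.00 mm²); the cube at (6.5, 4) is present — its section is the full 28×24.5 rectangle (area 686.00 mm²); Taking the first minus the rest: starting from the 18×29 cube (522.00 mm²), the 28×24.5 cube at (6.5, 4) partially overlaps it — only the 281.75 mm² overlap (of its 686.00 mm²) is removed, clipping the outline — area = 240.25 mm²; the cube at (5.5, 2.5) is present — its section is the full 7.5×22 rectangle (area 165.00 mm²); Merging all regions: the regions partially overlap — summed areas 405.25 mm² minus the doubly-counted overlap 31.75 mm² gives 373.50 mm² — area = 373.50 mm²; (rotated 80° about Z; rotation is an isometry so areas/perimeters/island counts are preserved). So its area = 373.50 mm². Layer 18 is larger (522.00 vs 373.50 mm²).

layer 18 (z = 4.32 mm)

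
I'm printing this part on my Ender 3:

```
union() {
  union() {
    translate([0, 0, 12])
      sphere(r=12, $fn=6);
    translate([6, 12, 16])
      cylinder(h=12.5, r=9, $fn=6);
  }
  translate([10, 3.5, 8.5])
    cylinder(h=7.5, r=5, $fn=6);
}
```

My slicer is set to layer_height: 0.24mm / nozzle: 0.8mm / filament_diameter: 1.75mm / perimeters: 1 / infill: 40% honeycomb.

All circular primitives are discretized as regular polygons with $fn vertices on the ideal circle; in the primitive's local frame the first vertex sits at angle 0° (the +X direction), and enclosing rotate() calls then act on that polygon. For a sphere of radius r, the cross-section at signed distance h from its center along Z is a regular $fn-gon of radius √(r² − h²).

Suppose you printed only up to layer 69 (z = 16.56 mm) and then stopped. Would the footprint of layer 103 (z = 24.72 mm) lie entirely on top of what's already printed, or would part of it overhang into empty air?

Compare the two slices. At z = 16.56: the r=12 sphere contributes a regular 6-gon of circumradius √(12²−4.56²) = 11.100 (area = (6/2)·11.100²·sin(360°/6) = 320.10 mm²); the r=9 cylinder at (6, 12) gives a regular 6-gon of circumradius 9 (constant along its height) (area = (6/2)·9.000²·sin(360°/6) = 210.44 mm²); Merging all regions: the regions partially overlap — summed areas 530.54 mm² minus the doubly-counted overlap 38.78 mm² gives 491.77 mm² — area = 491.77 mm²; the cylinder at (10, 3.5) is not intersected at this z (z outside [8.5, 16]); Combining (union): only the result so far is present, so the union is just that shape — area = 491.77 mm². At z = 24.72: the sphere is not intersected at this z (|z−center|=12.720 > r=12); the cylinder at (6, 12): section is a regular 6-gon, circumradius r=9 (area = (6/2)·9.000²·sin(360°/6) = 210.44 mm²); Combining (union): only the r=9 cylinder at (6, 12) is present, so the union is just that shape — area = 210.44 mm²; the cylinder at (10, 3.5) is not intersected at this z (z outside [8.5, 16]); Combining (union): only the result so far is present, so the union is just that shape — area = 210.44 mm². Checking containment: the cross-section at z = 24.72 is a subset of the cross-section at z = 16.56.

entirely on top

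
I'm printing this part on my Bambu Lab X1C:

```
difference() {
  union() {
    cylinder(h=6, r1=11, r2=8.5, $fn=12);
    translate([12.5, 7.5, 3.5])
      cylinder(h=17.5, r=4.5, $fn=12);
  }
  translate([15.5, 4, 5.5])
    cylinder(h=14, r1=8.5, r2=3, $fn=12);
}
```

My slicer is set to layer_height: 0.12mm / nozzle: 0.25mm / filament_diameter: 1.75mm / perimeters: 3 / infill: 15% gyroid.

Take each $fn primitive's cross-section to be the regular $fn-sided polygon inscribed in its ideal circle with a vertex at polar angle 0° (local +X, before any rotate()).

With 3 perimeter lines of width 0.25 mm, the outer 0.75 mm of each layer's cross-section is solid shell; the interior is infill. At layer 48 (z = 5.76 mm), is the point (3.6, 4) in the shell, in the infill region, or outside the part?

infill

At z = 5.76 mm: the cone (r1=11→r2=8.5) has section circumradius 8.600 here — a regular 12-gon; the r=4.5 cylinder at (12.5, 7.5) gives a regular 12-gon of circumradius 4.5 (constant along its height); Taking the union: the 2 present regions are separate (no shared area or edge), so areas and boundary lengths simply add and each stays a separate island — 2 connected regions; the cone at (15.5, 4) contributes a regular 12-gon of circumradius 8.398 (interpolated between r1=8.5 and r2=3 at t=0.019); After the difference (first − rest): starting from the result so far, the cone at (15.5, 4) partially overlaps it — only the 59.01 mm² overlap (of its 211.57 mm²) is removed, clipping the outline — 2 connected regions. Overall, the cross-section has 2 separate islands. The nearest boundary edge runs (4.30, 7.45)→(7.24, 4.51); distance from the point to it = 2.93 mm. (Shell/infill is judged within the island containing the point — the largest one.) The point is inside the cross-section and 2.93 mm from the nearest boundary — more than the 0.75 mm shell width (3 × 0.25), so it's in the infill interior.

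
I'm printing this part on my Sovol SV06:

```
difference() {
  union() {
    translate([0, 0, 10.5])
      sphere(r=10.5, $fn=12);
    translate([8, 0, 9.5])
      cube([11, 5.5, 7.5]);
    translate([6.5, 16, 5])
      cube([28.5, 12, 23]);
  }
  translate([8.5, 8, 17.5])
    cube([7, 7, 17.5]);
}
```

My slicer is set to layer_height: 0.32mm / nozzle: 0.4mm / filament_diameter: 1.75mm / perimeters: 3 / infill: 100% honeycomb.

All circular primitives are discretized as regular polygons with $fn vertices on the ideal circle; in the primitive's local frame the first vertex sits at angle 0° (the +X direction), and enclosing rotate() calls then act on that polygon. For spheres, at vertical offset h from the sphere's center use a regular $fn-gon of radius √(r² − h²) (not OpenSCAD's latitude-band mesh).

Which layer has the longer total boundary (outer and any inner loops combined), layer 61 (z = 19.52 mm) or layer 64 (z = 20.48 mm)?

layer 61 (z = 19.52 mm)

Layer 61 (z = 19.52): the sphere: section is a regular 12-gon, circumradius = √(r²−h²) = √(10.5²−9.02²) = 5.375 (perimeter = 2·12·5.375·sin(180°/12) = 33.39 mm); the cube at (8, 0) does not reach this height (z outside [9.5, 17]); the 28.5×12 cube at (6.5, 16) contributes its full rectangle (perimeter 81.00 mm); Taking the union: the 2 present regions are separate (no shared area or edge), so areas and boundary lengths simply add and each stays a separate island — boundary = 114.39 mm; the cube at (8.5, 8) (footprint 7×7) is included at this height (perimeter 28.00 mm); Taking the first minus the rest: starting from that combined region, the 7×7 cube at (8.5, 8) misses the remaining region (no effect) — boundary = 114.39 mm. So its perimeter = 114.39 mm. Layer 64 (z = 20.48): the r=10.5 sphere slices to a regular 12-gon of circumradius 3.263 (√(r²−h²) with h=9.98 from center) (perimeter = 2·12·3.263·sin(180°/12) = 20.27 mm); the cube at (8, 0) does not reach this height (z outside [9.5, 17]); the cube at (6.5, 16) (footprint 28.5×12) is included at this height (perimeter 81.00 mm); Combining (union): the 2 present regions are separate (no shared area or edge), so areas and boundary lengths simply add and each stays a separate island — boundary = 101.27 mm; the cube at (8.5, 8) is present — its section is the full 7×7 rectangle (perimeter 28.00 mm); Subtracting the remaining from the first: starting from that combined region, the 7×7 cube at (8.5, 8) misses the remaining region (no effect) — boundary = 101.27 mm. So its perimeter = 101.27 mm. Layer 61 is larger (114.39 vs 101.27 mm).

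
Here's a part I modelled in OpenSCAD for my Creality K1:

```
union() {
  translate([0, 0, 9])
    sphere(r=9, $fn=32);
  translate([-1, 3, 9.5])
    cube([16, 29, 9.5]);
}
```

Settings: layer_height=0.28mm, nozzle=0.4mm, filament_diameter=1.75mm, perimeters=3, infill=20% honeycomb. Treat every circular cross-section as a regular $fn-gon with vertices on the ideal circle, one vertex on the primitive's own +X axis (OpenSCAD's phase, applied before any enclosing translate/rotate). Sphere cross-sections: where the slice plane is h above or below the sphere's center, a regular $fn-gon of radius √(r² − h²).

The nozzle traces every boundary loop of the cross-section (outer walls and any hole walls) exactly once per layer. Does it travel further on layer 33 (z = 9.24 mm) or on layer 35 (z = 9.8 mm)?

layer 35 (z = 9.8 mm)

Layer 33 (z = 9.24): the r=9 sphere slices to a regular 32-gon of circumradius 8.997 (√(r²−h²) with h=0.24 from center) (perimeter = 2·32·8.997·sin(180°/32) = 56.44 mm); the cube at (-1, 3) is not intersected at this z (z outside [9.5, 19]); Taking the union: only the r=9 sphere is present, so the union is just that shape — boundary = 56.44 mm. So its perimeter = 56.44 mm. Layer 35 (z = 9.8): the r=9 sphere slices to a regular 32-gon of circumradius 8.964 (√(r²−h²) with h=0.8 from center) (perimeter = 2·32·8.964·sin(180°/32) = 56.23 mm); the cube at (-1, 3) is present — its section is the full 16×29 rectangle (perimeter 90.00 mm); Combining (union): the regions partially overlap (shared area 42.34 mm²), so the edge portions inside another operand are dropped and the merged outline is re-measured after clipping — boundary = 118.96 mm. So its perimeter = 118.96 mm. Layer 35 is larger (118.96 vs 56.44 mm).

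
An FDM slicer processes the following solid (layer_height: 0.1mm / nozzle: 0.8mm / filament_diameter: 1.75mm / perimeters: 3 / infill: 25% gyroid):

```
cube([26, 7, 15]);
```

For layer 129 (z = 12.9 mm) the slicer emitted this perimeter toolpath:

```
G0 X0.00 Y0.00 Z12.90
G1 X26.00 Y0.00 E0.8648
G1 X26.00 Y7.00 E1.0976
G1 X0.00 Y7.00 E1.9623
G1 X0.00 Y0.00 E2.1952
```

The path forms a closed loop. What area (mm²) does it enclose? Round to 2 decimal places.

Apply the shoelace formula to the sequence of (X, Y) vertices; enclosed area = 182.00 mm².

182.00 mm²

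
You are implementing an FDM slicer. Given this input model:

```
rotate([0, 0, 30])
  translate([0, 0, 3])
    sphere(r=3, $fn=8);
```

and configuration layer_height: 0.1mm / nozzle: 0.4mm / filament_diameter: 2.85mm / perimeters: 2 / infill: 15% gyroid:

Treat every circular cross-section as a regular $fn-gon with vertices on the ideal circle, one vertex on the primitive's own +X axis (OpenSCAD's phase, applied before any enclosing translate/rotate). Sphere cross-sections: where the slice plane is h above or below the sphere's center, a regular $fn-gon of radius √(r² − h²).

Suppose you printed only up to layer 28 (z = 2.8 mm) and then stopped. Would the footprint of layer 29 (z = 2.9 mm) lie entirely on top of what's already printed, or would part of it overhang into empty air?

entirely on top

Compare the two slices. At z = 2.8: the r=3 sphere contributes a regular 8-gon of circumradius √(3²−0.2²) = 2.993 (area = (8/2)·2.993²·sin(360°/8) = 25.34 mm²); (rotated 30° about Z; rotation is an isometry so areas/perimeters/island counts are preserved). At z = 2.9: the r=3 sphere contributes a regular 8-gon of circumradius √(3²−0.1²) = 2.998 (area = (8/2)·2.998²·sin(360°/8) = 25.43 mm²); (rotated 30° about Z; rotation is an isometry so areas/perimeters/island counts are preserved). Checking containment: the cross-section at z = 2.9 is a subset of the cross-section at z = 2.8.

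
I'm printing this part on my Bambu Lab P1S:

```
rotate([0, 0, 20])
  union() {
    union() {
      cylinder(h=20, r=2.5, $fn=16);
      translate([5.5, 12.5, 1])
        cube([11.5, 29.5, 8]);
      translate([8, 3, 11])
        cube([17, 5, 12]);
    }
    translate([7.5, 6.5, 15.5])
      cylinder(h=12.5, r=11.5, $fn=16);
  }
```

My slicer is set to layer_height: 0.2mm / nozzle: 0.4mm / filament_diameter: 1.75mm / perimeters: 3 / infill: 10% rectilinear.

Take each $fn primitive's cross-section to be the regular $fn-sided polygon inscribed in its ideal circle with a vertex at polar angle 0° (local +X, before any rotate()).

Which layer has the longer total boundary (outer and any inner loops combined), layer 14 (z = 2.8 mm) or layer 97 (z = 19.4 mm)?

layer 14 (z = 2.8 mm)

Layer 14 (z = 2.8): the r=2.5 cylinder contributes a regular 16-gon of circumradius 2.5 (perimeter = 2·16·2.500·sin(180°/16) = 15.61 mm); the 11.5×29.5 cube at (5.5, 12.5) contributes its full rectangle (perimeter 82.00 mm); the cube at (8, 3) is not intersected at this z (z outside [11, 23]); Combining (union): the 2 present regions are separate (no shared area or edge), so areas and boundary lengths simply add and each stays a separate island — boundary = 97.61 mm; the cylinder at (7.5, 6.5) does not reach this height (z outside [15.5, 28]); Merging all regions: only the result so far is present, so the union is just that shape — boundary = 97.61 mm; (rotated 20° about Z; rotation is an isometry so areas/perimeters/island counts are preserved). So its perimeter = 97.61 mm. Layer 97 (z = 19.4): the r=2.5 cylinder gives a regular 16-gon of circumradius 2.5 (constant along its height) (perimeter = 2·16·2.500·sin(180°/16) = 15.61 mm); the cube at (5.5, 12.5) does not reach this height (z outside [1, 9]); the cube at (8, 3) is present — its section is the full 17×5 rectangle (perimeter 44.00 mm); Taking the union: the 2 present regions are separate (no shared area or edge), so areas and boundary lengths simply add and each stays a separate island — boundary = 59.61 mm; the r=11.5 cylinder at (7.5, 6.5) gives a regular 16-gon of circumradius 11.5 (constant along its height) (perimeter = 2·16·11.500·sin(180°/16) = 71.79 mm); Combining (union): the regions partially overlap (shared area 69.50 mm²), so the edge portions inside another operand are dropped and the merged outline is re-measured after clipping — boundary = 85.61 mm; (rotated 20° about Z; rotation is an isometry so areas/perimeters/island counts are preserved). So its perimeter = 85.61 mm. Layer 14 is larger (97.61 vs 85.61 mm).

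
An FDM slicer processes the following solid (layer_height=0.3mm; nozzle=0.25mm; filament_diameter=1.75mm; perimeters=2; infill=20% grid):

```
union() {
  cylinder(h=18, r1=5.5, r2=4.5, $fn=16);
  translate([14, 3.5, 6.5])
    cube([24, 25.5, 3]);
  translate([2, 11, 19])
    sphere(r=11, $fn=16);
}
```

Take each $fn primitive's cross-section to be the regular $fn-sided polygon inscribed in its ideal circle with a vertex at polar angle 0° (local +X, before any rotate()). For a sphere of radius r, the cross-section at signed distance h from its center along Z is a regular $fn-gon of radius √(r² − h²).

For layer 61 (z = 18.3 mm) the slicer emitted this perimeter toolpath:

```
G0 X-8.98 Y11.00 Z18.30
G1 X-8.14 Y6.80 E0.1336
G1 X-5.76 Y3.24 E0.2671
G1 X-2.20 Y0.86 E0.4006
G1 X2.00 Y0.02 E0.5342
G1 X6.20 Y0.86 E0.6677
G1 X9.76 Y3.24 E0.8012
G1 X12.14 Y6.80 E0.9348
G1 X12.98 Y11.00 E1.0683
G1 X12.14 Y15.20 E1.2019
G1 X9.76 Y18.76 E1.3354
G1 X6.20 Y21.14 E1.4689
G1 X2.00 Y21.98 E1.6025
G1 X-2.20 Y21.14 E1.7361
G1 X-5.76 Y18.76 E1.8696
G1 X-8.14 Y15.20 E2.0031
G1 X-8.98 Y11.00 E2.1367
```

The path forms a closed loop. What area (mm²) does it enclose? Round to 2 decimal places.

Apply the shoelace formula to the sequence of (X, Y) vertices; enclosed area = 368.84 mm².

368.84 mm²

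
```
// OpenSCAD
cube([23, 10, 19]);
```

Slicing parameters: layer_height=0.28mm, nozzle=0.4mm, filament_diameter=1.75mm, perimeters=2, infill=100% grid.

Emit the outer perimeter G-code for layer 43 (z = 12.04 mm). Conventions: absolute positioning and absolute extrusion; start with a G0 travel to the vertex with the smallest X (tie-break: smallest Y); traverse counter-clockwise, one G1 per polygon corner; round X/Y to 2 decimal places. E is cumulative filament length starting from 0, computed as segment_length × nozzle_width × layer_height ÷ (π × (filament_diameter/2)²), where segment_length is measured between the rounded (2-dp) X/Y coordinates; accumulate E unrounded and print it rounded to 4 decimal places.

At z = 12.04 mm: the 23×10 cube contributes its full rectangle. The outline is a single polygon with 4 vertices. Extrusion per mm of travel: 0.4 × 0.28 / (π × 0.875²) = 0.046564. Accumulating E over each segment gives final E = 3.0732.

G0 X0.00 Y0.00 Z12.04
G1 X23.00 Y0.00 E1.0710
G1 X23.00 Y10.00 E1.5366
G1 X0.00 Y10.00 E2.6076
G1 X0.00 Y0.00 E3.0732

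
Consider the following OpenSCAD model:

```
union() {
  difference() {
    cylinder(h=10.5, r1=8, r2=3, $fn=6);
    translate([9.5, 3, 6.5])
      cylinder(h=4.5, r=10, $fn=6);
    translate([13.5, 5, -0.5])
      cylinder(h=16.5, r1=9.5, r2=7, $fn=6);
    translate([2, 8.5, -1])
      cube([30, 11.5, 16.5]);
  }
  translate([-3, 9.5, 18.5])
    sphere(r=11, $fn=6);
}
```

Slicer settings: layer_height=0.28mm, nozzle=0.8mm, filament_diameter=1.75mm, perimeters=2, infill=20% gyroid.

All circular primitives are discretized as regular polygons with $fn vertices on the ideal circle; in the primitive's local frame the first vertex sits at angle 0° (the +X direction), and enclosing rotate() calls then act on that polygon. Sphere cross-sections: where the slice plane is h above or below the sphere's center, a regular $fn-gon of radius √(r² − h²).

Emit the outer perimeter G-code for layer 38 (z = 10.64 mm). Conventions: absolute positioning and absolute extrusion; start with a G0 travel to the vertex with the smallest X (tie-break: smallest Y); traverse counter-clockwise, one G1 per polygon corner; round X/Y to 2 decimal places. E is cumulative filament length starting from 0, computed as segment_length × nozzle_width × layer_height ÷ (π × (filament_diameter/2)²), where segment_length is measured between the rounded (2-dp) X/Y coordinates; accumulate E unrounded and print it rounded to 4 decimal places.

G0 X-10.70 Y9.50 Z10.64
G1 X-6.85 Y2.84 E0.7164
G1 X0.85 Y2.84 E1.4335
G1 X4.70 Y9.50 E2.1499
G1 X0.85 Y16.16 E2.8663
G1 X-6.85 Y16.16 E3.5834
G1 X-10.70 Y9.50 E4.2998

At z = 10.64 mm: the cone does not reach this height (z outside [0, 10.5]); the r=10 cylinder at (9.5, 3) gives a regular 6-gon of circumradius 10 (constant along its height); the cone at (13.5, 5) contributes a regular 6-gon of circumradius 7.812 (interpolated between r1=9.5 and r2=7 at t=0.675); the cube at (2, 8.5) (footprint 30×11.5) is included at this height; After the difference (first − rest): the first operand is absent here, so nothing remains; the r=11 sphere at (-3, 9.5) contributes a regular 6-gon of circumradius √(11²−7.86²) = 7.695; Taking the union: only the r=11 sphere at (-3, 9.5) is present, so the union is just that shape — 1 connected region. The outline is a single polygon with 6 vertices. Extrusion per mm of travel: 0.8 × 0.28 / (π × 0.875²) = 0.093128. Accumulating E over each segment gives final E = 4.2998.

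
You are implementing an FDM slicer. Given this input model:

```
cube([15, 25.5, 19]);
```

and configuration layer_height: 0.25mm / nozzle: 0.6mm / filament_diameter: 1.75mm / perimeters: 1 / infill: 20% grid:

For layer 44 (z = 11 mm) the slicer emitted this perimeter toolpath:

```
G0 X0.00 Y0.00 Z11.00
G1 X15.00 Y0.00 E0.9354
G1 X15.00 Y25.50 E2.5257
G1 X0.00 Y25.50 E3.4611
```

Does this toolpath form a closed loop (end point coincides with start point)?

Start point (G0): (0.00, 0.00). End point (last G1): the path does not return to the start — open.

no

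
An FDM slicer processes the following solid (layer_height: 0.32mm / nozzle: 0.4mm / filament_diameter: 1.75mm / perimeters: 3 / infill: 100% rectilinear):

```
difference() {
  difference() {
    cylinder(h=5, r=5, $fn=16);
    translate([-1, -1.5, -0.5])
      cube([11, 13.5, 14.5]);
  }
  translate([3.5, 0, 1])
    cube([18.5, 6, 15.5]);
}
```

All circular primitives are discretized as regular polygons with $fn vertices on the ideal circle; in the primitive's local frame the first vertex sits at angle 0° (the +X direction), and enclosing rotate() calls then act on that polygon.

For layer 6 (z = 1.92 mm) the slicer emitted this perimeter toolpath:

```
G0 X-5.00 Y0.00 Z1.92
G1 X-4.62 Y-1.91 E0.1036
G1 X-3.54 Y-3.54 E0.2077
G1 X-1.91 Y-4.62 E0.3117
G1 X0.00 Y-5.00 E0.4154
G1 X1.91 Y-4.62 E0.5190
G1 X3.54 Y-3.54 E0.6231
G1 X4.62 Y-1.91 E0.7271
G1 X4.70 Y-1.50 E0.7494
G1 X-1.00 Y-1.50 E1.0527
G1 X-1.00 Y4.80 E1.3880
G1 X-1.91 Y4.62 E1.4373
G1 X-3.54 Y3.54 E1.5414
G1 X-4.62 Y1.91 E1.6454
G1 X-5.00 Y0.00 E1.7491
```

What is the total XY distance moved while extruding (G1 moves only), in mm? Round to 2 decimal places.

32.87 mm

Sum the Euclidean lengths of each G1 segment: total = 32.87 mm.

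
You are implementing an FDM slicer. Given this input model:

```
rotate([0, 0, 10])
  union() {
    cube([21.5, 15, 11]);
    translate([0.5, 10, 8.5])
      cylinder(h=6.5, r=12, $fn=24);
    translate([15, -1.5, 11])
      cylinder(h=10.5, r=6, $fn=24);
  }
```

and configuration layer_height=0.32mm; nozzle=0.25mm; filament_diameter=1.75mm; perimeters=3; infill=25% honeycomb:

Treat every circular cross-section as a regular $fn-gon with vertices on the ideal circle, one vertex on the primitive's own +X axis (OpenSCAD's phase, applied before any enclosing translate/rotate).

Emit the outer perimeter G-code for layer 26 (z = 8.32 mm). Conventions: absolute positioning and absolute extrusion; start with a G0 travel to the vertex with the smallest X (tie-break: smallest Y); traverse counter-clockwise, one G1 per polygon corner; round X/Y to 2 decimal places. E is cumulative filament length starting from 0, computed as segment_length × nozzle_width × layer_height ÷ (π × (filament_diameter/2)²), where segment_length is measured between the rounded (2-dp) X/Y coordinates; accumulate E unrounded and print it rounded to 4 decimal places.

G0 X-2.60 Y14.77 Z8.32
G1 X0.00 Y0.00 E0.4988
G1 X21.17 Y3.73 E1.2138
G1 X18.57 Y18.51 E1.7129
G1 X-2.60 Y14.77 E2.4279

At z = 8.32 mm: the cube (footprint 21.5×15) is included at this height; the cylinder at (0.5, 10) does not reach this height (z outside [8.5, 15]); the cylinder at (15, -1.5) is not intersected at this z (z outside [11, 21.5]); Taking the union: only the 21.5×15 cube is present, so the union is just that shape — 1 connected region; (whole slice rotated 10° about Z — lengths, areas and connectivity unchanged). The outline is a single polygon with 4 vertices. Extrusion per mm of travel: 0.25 × 0.32 / (π × 0.875²) = 0.033260. Accumulating E over each segment gives final E = 2.4279.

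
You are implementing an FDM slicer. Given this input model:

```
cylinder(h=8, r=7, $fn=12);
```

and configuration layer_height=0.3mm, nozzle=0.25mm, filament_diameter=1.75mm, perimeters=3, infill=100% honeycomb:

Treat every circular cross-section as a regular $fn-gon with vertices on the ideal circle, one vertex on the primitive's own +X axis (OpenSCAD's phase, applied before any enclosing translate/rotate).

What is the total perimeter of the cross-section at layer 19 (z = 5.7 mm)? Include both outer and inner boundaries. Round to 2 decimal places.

At z = 5.7 mm: the r=7 cylinder contributes a regular 12-gon of circumradius 7 (perimeter = 2·12·7.000·sin(180°/12) = 43.48 mm). Overall, the cross-section is a single solid region. Total boundary length (outer) = 43.48 mm.

43.48 mm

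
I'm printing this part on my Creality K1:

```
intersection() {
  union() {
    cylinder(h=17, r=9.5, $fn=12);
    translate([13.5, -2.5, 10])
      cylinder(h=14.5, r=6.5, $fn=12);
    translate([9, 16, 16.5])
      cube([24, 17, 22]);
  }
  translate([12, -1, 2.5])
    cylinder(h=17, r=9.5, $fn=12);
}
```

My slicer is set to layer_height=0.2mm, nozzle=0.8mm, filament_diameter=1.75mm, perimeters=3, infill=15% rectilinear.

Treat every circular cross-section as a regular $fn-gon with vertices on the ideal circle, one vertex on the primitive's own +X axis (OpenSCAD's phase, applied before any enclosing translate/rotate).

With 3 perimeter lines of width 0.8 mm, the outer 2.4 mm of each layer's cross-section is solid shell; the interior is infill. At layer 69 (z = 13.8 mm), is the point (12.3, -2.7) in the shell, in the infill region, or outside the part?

At z = 13.8 mm: the r=9.5 cylinder contributes a regular 12-gon of circumradius 9.5; the r=6.5 cylinder at (13.5, -2.5) gives a regular 12-gon of circumradius 6.5 (constant along its height); the cube at (9, 16) does not reach this height (z outside [16.5, 38.5]); Merging all regions: the regions partially overlap (shared area 9.52 mm²), so overlapping operands fuse into one piece — 1 connected region; the r=9.5 cylinder at (12, -1) contributes a regular 12-gon of circumradius 9.5; Keeping only the common overlap: the r=9.5 cylinder at (12, -1) partially overlaps the result so far; clipping to the common part keeps 181.06 mm² — 1 connected region. Overall, the cross-section is a single solid region. The nearest boundary edge runs (7.87, -5.75)→(7.73, -5.24); distance from the point to it = 5.23 mm. The point is inside the cross-section and 5.23 mm from the nearest boundary — more than the 2.4 mm shell width (3 × 0.8), so it's in the infill interior.

infill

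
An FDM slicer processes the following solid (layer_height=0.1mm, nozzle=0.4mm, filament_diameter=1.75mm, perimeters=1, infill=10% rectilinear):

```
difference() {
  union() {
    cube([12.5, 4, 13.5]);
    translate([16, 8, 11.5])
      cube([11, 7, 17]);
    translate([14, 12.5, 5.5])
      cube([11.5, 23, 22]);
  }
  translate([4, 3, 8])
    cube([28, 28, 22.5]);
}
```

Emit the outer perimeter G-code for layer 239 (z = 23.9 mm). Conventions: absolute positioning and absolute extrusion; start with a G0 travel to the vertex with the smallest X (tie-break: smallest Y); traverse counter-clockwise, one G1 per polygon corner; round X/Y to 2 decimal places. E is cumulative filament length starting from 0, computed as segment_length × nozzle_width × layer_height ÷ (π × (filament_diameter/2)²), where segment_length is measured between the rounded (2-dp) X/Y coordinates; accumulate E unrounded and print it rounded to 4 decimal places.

At z = 23.9 mm: the cube is not intersected at this z (z outside [0, 13.5]); the cube at (16, 8) (footprint 11×7) is included at this height; the cube at (14, 12.5) is present — its section is the full 11.5×23 rectangle; Merging all regions: the regions partially overlap (shared area 23.75 mm²), so overlapping operands fuse into one piece — 1 connected region; the cube at (4, 3) (footprint 28×28) is included at this height; Subtracting the remaining from the first: starting from that combined region, the 28×28 cube at (4, 3) partially overlaps it — only the 266.00 mm² overlap (of its 784.00 mm²) is removed, clipping the outline — 1 connected region. The outline is a single polygon with 4 vertices. Extrusion per mm of travel: 0.4 × 0.1 / (π × 0.875²) = 0.016630. Accumulating E over each segment gives final E = 0.5322.

G0 X14.00 Y31.00 Z23.90
G1 X25.50 Y31.00 E0.1912
G1 X25.50 Y35.50 E0.2661
G1 X14.00 Y35.50 E0.4573
G1 X14.00 Y31.00 E0.5322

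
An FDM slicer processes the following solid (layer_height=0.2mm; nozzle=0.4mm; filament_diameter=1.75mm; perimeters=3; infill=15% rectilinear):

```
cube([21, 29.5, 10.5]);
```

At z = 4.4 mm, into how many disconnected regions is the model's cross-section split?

At z = 4.4 mm: the 21×29.5 cube contributes its full rectangle. The result has 1 disconnected region.

1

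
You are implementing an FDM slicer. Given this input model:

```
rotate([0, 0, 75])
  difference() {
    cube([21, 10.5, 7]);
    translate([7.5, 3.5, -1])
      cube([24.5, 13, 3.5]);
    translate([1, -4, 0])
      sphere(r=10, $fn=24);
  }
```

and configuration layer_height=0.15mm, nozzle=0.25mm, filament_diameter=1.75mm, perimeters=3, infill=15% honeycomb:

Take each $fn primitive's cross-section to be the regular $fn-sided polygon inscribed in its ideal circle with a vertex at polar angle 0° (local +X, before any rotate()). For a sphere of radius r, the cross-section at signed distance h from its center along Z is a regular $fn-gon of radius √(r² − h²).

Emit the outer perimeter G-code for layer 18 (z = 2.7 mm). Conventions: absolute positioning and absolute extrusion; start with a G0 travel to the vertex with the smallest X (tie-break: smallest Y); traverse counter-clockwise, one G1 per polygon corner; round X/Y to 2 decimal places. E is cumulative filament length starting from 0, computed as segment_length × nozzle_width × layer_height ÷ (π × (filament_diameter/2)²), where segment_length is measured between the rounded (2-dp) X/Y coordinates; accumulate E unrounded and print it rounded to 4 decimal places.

G0 X-10.14 Y2.72 Z2.70
G1 X-5.31 Y1.42 E0.0780
G1 X-5.18 Y2.42 E0.0937
G1 X-4.22 Y4.74 E0.1328
G1 X-2.69 Y6.74 E0.1721
G1 X-0.69 Y8.27 E0.2114
G1 X1.63 Y9.23 E0.2505
G1 X2.50 Y9.35 E0.2642
G1 X5.44 Y20.28 E0.4407
G1 X-4.71 Y23.00 E0.6045
G1 X-10.14 Y2.72 E0.9318

At z = 2.7 mm: the cube (footprint 21×10.5) is included at this height; the cube at (7.5, 3.5) does not reach this height (z outside [-1, 2.5]); the sphere at (1, -4): section is a regular 24-gon, circumradius = √(r²−h²) = √(10²−2.7²) = 9.629; After the difference (first − rest): starting from the 21×10.5 cube, the r=10 sphere at (1, -4) partially overlaps it — only the 40.41 mm² overlap (of its 287.94 mm²) is removed, clipping the outline — 1 connected region; (rotated 75° about Z; rotation is an isometry so areas/perimeters/island counts are preserved). The outline is a single polygon with 10 vertices. Extrusion per mm of travel: 0.25 × 0.15 / (π × 0.875²) = 0.015591. Accumulating E over each segment gives final E = 0.9318.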